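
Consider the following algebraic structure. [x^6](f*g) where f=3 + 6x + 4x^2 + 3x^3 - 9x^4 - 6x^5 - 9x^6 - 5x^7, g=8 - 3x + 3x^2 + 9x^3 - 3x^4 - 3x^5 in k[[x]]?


[x^6] = sum a_i*b_j, i+j=6
  6*-3=-18
  4*-3=-12
  3*9=27
  -9*3=-27
  -6*-3=18
  -9*8=-72
Sum=-84


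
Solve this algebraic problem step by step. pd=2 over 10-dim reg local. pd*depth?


pd+depth=10
depth=10-2=8
pd*depth=2*8=16


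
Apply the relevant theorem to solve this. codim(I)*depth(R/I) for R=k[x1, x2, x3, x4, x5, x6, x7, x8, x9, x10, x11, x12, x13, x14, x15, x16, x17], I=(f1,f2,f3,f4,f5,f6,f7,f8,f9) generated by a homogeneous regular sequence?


codim=9, depth=dim(R/I)=17-9=8
Product=9*8=72


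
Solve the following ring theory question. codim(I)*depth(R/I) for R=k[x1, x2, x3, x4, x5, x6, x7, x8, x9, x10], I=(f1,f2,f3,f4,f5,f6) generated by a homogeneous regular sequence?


codim=6, depth=dim(R/I)=10-6=4
Product=6*4=24


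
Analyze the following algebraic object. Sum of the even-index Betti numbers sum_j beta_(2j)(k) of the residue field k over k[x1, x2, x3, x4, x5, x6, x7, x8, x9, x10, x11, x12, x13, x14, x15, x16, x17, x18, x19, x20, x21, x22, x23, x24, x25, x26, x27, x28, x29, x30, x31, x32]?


Koszul resolution: beta_i(k)=C(n,i), n=32
sum_even C(32,i) = 2^(n-1) = 2^31 = 2147483648


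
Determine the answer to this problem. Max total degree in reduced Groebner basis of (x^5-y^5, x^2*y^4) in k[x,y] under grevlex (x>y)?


LT(f1)=x^5, LT(f2)=x^2y^4, lcm=x^5y^4
S(f1,f2) = y^4*f1 - x^3*f2 = -y^9
Reduced GB = {f1, f2, y^9}; degrees 5, 6, 9
Max = 9


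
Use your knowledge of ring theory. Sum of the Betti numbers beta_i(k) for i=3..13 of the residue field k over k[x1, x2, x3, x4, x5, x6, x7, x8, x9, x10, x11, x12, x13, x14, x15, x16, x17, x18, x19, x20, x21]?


Koszul resolution: beta_i(k)=C(n,i), n=21
C(21,3)=1330, C(21,4)=5985, C(21,5)=20349, C(21,6)=54264, C(21,7)=116280, C(21,8)=203490, C(21,9)=293930, C(21,10)=352716, C(21,11)=352716, C(21,12)=293930, C(21,13)=203490
Sum=1898480


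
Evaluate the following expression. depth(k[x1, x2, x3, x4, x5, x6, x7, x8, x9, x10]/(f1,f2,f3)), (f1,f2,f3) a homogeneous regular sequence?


depth(R)=10
depth(R/I)=10-3=7


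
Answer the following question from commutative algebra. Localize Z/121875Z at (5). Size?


5-primary part: 121875=5^5*39
Size=5^5=3125


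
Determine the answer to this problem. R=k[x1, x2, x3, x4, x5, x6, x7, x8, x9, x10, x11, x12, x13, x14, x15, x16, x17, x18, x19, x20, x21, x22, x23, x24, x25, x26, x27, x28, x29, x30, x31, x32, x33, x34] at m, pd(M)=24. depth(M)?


pd+depth=depth(R)=34
depth=34-24=10


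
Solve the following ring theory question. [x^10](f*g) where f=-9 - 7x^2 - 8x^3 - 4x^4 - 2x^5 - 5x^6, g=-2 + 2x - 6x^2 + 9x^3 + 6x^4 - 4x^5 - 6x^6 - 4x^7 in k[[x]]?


[x^10] = sum a_i*b_j, i+j=10
  -8*-4=32
  -4*-6=24
  -2*-4=8
  -5*6=-30
Sum=34


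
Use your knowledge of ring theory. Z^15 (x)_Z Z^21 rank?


rank(M(x)N) = rank(M)*rank(N)
15*21 = 315


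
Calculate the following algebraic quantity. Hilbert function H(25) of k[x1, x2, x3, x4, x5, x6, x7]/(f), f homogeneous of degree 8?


C(31,6)-C(23,6)=736281-100947=635334


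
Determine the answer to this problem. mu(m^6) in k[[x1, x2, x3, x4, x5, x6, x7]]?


C(n+d-1,d)=C(12,6)=924


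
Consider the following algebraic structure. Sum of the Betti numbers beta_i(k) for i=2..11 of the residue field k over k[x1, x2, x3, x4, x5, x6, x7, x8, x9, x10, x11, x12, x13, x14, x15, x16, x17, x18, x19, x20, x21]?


Koszul resolution: beta_i(k)=C(n,i), n=21
C(21,2)=210, C(21,3)=1330, C(21,4)=5985, C(21,5)=20349, C(21,6)=54264, C(21,7)=116280, C(21,8)=203490, C(21,9)=293930, C(21,10)=352716, C(21,11)=352716
Sum=1401270


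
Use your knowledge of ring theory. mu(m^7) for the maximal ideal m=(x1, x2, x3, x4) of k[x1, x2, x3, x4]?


Graded Nakayama: mu(m^d) = dim_k (m^d/m^(d+1)) = #degree-7 monomials in 4 vars
C(n+d-1,d)=C(10,7)=120


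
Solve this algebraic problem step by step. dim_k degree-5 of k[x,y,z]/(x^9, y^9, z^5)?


Need i<9, j<9, k<5 with i+j+k=5.
For each i, j ranges over max(0,5-i-4)..min(8,5-i):
  i=0: j in [1,5] -> 5
  i=1: j in [0,4] -> 5
  i=2: j in [0,3] -> 4
  i=3: j in [0,2] -> 3
  i=4: j in [0,1] -> 2
  i=5: j in [0,0] -> 1
H(5) = 5+5+4+3+2+1 = 20


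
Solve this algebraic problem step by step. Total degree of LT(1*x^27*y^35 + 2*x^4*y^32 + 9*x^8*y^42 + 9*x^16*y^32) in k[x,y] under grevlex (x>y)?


LT: 1*x^27*y^35
deg_x=27, deg_y=35
Total=27+35=62


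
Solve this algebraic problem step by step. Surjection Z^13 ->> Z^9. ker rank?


rank(ker) = 13-9 = 4


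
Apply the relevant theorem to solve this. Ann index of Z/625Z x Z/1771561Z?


Exponent = lcm of the cyclic orders; pairwise coprime => product.
5^4*11^6=625*1771561=1107225625


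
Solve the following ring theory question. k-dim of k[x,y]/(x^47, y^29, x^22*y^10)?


k[x,y]/I, I = (x^47, y^29, x^22*y^10)
Rect: 47x29=1363. Corner: (47-22)x(29-10)=475.
dim = 1363-475 = 888


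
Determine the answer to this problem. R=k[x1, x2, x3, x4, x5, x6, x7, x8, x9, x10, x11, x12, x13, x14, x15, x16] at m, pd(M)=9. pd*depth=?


pd+depth=16
depth=16-9=7
pd*depth=9*7=63


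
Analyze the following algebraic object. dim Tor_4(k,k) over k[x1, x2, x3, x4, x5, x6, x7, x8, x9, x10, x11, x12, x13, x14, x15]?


Koszul: C(n,i)=C(15,4)=1365


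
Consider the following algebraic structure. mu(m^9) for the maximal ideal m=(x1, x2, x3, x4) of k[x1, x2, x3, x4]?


Graded Nakayama: mu(m^d) = dim_k (m^d/m^(d+1)) = #degree-9 monomials in 4 vars
C(n+d-1,d)=C(12,9)=220


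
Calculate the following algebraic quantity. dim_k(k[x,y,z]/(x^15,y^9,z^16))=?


Basis: x^iy^jz^k, i<15,j<9,k<16
15*9*16=2160


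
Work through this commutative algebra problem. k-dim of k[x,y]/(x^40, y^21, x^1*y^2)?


k[x,y]/I, I = (x^40, y^21, x^1*y^2)
Rect: 40x21=840. Corner: (40-1)x(21-2)=741.
dim = 840-741 = 99


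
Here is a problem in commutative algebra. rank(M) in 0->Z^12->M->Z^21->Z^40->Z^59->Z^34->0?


Alt sum=0:
(-1)^0*12 + (-1)^1*? + (-1)^2*21 + (-1)^3*40 + (-1)^4*59 + (-1)^5*34=0
rank(M)=18


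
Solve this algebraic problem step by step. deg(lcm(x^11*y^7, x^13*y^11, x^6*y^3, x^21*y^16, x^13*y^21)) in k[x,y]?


lcm = componentwise max:
x: max(11,13,6,21,13)=21
y: max(7,11,3,16,21)=21
Total=21+21=42


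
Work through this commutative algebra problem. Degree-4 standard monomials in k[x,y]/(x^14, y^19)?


k[x,y], I = (x^14, y^19), d = 4
Need i < 14 and d-i < 19.
Range: 0 <= i <= 4.
H(4) = 5


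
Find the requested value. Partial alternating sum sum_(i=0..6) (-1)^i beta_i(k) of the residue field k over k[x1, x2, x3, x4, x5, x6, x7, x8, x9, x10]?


Koszul resolution: beta_i(k)=C(n,i), n=10
sum_(i=0..p) (-1)^i C(n,i) = (-1)^p C(n-1,p)
(-1)^6*C(9,6) = (-1)^6*84 = 84


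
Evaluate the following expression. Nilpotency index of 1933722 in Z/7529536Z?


1933722^k mod 7529536:
k=1: 1933722
k=2: 252644
k=3: 4376680
k=4: 1114064
k=5: 6991712
k=6: 0
First zero at k = 6


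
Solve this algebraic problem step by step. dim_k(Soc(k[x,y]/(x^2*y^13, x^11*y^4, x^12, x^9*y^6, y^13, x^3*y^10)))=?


Socle = ann(m) = span of standard monomials u with x*u, y*u in I (staircase corners).
Redundant generators: x^2*y^13
Minimal generators: x^12, x^11*y^4, x^9*y^6, x^3*y^10, y^13
Corners: x^2y^12, x^8y^9, x^10y^5, x^11y^3
Socle dim=4


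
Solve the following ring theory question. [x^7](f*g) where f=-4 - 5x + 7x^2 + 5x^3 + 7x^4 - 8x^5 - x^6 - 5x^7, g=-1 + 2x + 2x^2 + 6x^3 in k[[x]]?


[x^7] = sum a_i*b_j, i+j=7
  7*6=42
  -8*2=-16
  -1*2=-2
  -5*-1=5
Sum=29


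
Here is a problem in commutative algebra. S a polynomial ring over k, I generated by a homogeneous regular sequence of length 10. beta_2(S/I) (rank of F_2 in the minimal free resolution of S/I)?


Regular sequence => Koszul complex is the minimal free resolution.
Syz_1 minimally generated by Koszul relations f_i*e_j - f_j*e_i (i<j): mu(Syz_1) = beta_2 = C(m,2) = m(m-1)/2
m=10
10*9/2 = 45


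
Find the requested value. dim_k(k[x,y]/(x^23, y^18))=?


Basis: x^i*y^j, i<23, j<18
23*18=414


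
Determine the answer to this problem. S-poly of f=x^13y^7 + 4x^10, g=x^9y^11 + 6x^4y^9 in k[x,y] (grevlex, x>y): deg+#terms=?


LT(f)=x^13y^7, LT(g)=x^9y^11
lcm(LM)=x^13y^11
S(f,g) (scaled by 1 to clear denominators) = y^4*f - x^4*g = -6x^8y^9 + 4x^10y^4
2 terms, deg 17.
17+2=19


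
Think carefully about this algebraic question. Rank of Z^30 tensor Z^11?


rank(M(x)N) = rank(M)*rank(N)
30*11 = 330


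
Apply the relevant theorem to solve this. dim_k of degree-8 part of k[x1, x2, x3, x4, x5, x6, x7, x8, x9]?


C(d+n-1,n-1)=C(16,8)=12870


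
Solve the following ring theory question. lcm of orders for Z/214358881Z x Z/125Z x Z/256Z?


Exponent = lcm of the cyclic orders; pairwise coprime => product.
11^8*5^3*2^8=214358881*125*256=6859484192000


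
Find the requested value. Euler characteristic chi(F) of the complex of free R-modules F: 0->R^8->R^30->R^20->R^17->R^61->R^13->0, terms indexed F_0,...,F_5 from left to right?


chi = sum (-1)^i * rank:
(-1)^0*8=8
(-1)^1*30=-30
(-1)^2*20=20
(-1)^3*17=-17
(-1)^4*61=61
(-1)^5*13=-13
chi=29


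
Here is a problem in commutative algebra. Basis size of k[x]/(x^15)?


Basis: 1,x,...,x^14
dim=15


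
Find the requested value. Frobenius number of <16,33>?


gcd(16,33)=1 => F=ab-a-b=16*33-16-33=528-49=479


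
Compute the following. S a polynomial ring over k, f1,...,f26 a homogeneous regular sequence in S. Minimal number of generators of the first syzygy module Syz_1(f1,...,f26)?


Regular sequence => Koszul complex is the minimal free resolution.
Syz_1 minimally generated by Koszul relations f_i*e_j - f_j*e_i (i<j): mu(Syz_1) = beta_2 = C(m,2) = m(m-1)/2
m=26
26*25/2 = 325


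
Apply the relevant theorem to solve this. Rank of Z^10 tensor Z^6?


rank(M(x)N) = rank(M)*rank(N)
10*6 = 60


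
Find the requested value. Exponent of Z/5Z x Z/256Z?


Exponent = lcm of the cyclic orders; pairwise coprime => product.
5^1*2^8=5*256=1280


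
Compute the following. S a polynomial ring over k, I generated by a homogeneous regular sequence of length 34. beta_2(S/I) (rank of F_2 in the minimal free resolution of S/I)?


Regular sequence => Koszul complex is the minimal free resolution.
Syz_1 minimally generated by Koszul relations f_i*e_j - f_j*e_i (i<j): mu(Syz_1) = beta_2 = C(m,2) = m(m-1)/2
m=34
34*33/2 = 561


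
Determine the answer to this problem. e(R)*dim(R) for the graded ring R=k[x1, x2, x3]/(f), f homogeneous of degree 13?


e(R)=deg(f)=13, dim(R)=3-1=2
e*dim=13*2=26


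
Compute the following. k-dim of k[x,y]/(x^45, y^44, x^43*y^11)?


k[x,y]/I, I = (x^45, y^44, x^43*y^11)
Rect: 45x44=1980. Corner: (45-43)x(44-11)=66.
dim = 1980-66 = 1914


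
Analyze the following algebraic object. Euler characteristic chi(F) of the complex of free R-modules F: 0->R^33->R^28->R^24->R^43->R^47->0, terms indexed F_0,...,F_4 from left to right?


chi = sum (-1)^i * rank:
(-1)^0*33=33
(-1)^1*28=-28
(-1)^2*24=24
(-1)^3*43=-43
(-1)^4*47=47
chi=33


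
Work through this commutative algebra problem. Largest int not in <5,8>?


gcd(5,8)=1 => F=ab-a-b=5*8-5-8=40-13=27


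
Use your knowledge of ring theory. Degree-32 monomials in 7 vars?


C(d+n-1,n-1)=C(38,6)=2760681


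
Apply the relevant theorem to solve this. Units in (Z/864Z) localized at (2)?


Local ring = Z/32Z.
phi(32) = 2^4*(2-1) = 16


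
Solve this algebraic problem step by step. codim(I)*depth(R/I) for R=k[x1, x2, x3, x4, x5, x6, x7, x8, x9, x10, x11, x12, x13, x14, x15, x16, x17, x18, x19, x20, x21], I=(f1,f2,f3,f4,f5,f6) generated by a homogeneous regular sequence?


codim=6, depth=dim(R/I)=21-6=15
Product=6*15=90


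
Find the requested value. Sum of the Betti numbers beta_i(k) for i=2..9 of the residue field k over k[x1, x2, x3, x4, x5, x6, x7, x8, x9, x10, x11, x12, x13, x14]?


Koszul resolution: beta_i(k)=C(n,i), n=14
C(14,2)=91, C(14,3)=364, C(14,4)=1001, C(14,5)=2002, C(14,6)=3003, C(14,7)=3432, C(14,8)=3003, C(14,9)=2002
Sum=14898


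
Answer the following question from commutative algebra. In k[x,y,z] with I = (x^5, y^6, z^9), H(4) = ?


Need i<5, j<6, k<9 with i+j+k=4.
For each i, j ranges over max(0,4-i-8)..min(5,4-i):
  i=0: j in [0,4] -> 5
  i=1: j in [0,3] -> 4
  i=2: j in [0,2] -> 3
  i=3: j in [0,1] -> 2
  i=4: j in [0,0] -> 1
H(4) = 5+4+3+2+1 = 15


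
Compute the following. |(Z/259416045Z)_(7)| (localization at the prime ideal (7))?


7-primary part: 259416045=7^8*45
Size=7^8=5764801


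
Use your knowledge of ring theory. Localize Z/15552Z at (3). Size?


3-primary part: 15552=3^5*64
Size=3^5=243


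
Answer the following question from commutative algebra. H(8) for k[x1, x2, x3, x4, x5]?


C(d+n-1,n-1)=C(12,4)=495


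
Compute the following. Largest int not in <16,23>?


gcd(16,23)=1 => F=ab-a-b=16*23-16-23=368-39=329


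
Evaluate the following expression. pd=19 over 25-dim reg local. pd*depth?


pd+depth=25
depth=25-19=6
pd*depth=19*6=114


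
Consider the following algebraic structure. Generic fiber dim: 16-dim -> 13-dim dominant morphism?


dim(fiber)=dim(X)-dim(Y)=16-13=3


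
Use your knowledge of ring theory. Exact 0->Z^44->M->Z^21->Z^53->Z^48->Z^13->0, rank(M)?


Alt sum=0:
(-1)^0*44 + (-1)^1*? + (-1)^2*21 + (-1)^3*53 + (-1)^4*48 + (-1)^5*13=0
rank(M)=47


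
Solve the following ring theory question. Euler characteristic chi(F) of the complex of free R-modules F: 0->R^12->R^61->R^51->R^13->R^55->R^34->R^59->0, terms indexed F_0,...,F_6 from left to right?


chi = sum (-1)^i * rank:
(-1)^0*12=12
(-1)^1*61=-61
(-1)^2*51=51
(-1)^3*13=-13
(-1)^4*55=55
(-1)^5*34=-34
(-1)^6*59=59
chi=69


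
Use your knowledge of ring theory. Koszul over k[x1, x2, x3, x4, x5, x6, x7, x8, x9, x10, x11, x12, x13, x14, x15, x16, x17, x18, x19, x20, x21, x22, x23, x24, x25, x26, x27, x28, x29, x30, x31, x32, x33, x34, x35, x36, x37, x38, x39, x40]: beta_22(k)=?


C(n,i)=C(40,22)=113380261800


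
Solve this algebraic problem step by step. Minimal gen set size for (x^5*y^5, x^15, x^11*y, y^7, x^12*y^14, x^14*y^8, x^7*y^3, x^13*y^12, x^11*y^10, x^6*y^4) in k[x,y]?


Remove redundant (divisible by others).
x^11*y^10 redundant.
x^13*y^12 redundant.
x^14*y^8 redundant.
x^12*y^14 redundant.
Min: x^15, x^11*y, x^7*y^3, x^6*y^4, x^5*y^5, y^7
Count=6


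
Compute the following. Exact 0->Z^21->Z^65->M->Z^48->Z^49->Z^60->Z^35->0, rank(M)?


Alt sum=0:
(-1)^0*21 + (-1)^1*65 + (-1)^2*? + (-1)^3*48 + (-1)^4*49 + (-1)^5*60 + (-1)^6*35=0
rank(M)=68


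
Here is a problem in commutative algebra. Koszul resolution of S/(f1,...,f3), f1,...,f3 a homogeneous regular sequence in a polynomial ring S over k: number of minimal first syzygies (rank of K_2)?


Regular sequence => Koszul complex is the minimal free resolution.
Syz_1 minimally generated by Koszul relations f_i*e_j - f_j*e_i (i<j): mu(Syz_1) = beta_2 = C(m,2) = m(m-1)/2
m=3
3*2/2 = 3


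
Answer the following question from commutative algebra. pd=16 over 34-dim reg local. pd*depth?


pd+depth=34
depth=34-16=18
pd*depth=16*18=288


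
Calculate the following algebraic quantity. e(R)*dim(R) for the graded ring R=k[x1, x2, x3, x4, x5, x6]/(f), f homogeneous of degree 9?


e(R)=deg(f)=9, dim(R)=6-1=5
e*dim=9*5=45


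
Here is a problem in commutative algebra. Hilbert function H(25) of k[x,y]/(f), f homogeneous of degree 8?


H(t)=d for t>=d-1.
d=8, t=25
H(25)=8


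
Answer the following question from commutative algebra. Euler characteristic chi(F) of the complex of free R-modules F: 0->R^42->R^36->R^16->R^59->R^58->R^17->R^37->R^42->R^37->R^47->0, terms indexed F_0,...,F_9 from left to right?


chi = sum (-1)^i * rank:
(-1)^0*42=42
(-1)^1*36=-36
(-1)^2*16=16
(-1)^3*59=-59
(-1)^4*58=58
(-1)^5*17=-17
(-1)^6*37=37
(-1)^7*42=-42
(-1)^8*37=37
(-1)^9*47=-47
chi=-11


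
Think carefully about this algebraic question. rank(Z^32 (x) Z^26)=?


rank(M(x)N) = rank(M)*rank(N)
32*26 = 832


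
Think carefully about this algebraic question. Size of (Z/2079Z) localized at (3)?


3-primary part: 2079=3^3*77
Size=3^3=27


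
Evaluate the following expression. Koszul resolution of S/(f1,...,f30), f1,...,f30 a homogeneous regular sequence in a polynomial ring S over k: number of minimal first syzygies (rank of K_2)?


Regular sequence => Koszul complex is the minimal free resolution.
Syz_1 minimally generated by Koszul relations f_i*e_j - f_j*e_i (i<j): mu(Syz_1) = beta_2 = C(m,2) = m(m-1)/2
m=30
30*29/2 = 435


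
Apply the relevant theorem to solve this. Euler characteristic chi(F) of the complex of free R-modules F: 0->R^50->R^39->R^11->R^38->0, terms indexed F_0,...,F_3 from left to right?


chi = sum (-1)^i * rank:
(-1)^0*50=50
(-1)^1*39=-39
(-1)^2*11=11
(-1)^3*38=-38
chi=-16


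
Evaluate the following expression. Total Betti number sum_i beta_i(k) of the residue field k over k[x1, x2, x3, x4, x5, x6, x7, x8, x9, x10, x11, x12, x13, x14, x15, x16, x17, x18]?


Koszul resolution: beta_i(k)=C(n,i), n=18
sum_i C(18,i) = 2^18 = 262144


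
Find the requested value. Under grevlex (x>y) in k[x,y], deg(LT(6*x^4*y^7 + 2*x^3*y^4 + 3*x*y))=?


LT: 6*x^4*y^7
deg_x=4, deg_y=7
Total=4+7=11


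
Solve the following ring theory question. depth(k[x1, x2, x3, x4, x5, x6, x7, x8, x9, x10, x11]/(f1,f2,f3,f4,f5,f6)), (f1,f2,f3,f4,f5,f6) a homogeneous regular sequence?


depth(R)=11
depth(R/I)=11-6=5


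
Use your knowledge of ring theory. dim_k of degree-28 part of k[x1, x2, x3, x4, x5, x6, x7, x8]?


C(d+n-1,n-1)=C(35,7)=6724520


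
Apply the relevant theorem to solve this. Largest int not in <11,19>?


gcd(11,19)=1 => F=ab-a-b=11*19-11-19=209-30=179


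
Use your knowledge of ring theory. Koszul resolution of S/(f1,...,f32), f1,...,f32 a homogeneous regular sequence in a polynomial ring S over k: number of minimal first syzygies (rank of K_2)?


Regular sequence => Koszul complex is the minimal free resolution.
Syz_1 minimally generated by Koszul relations f_i*e_j - f_j*e_i (i<j): mu(Syz_1) = beta_2 = C(m,2) = m(m-1)/2
m=32
32*31/2 = 496


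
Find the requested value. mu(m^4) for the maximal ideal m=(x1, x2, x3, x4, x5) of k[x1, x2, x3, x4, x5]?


Graded Nakayama: mu(m^d) = dim_k (m^d/m^(d+1)) = #degree-4 monomials in 5 vars
C(n+d-1,d)=C(8,4)=70


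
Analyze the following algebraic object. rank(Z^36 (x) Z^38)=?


rank(M(x)N) = rank(M)*rank(N)
36*38 = 1368


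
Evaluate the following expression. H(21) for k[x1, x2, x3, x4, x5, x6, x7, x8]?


C(d+n-1,n-1)=C(28,7)=1184040


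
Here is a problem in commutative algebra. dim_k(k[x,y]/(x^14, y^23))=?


Basis: x^i*y^j, i<14, j<23
14*23=322


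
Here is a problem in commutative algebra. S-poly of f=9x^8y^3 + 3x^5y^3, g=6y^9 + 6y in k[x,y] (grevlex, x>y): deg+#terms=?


LT(f)=9x^8y^3, LT(g)=6y^9
lcm(LM)=x^8y^9
S(f,g) (scaled by 54 to clear denominators) = 6y^6*f - 9x^8*g = 18x^5y^9 - 54x^8y
2 terms, deg 14.
14+2=16


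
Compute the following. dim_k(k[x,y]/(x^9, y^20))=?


Basis: x^i*y^j, i<9, j<20
9*20=180


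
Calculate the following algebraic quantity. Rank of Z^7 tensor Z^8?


rank(M(x)N) = rank(M)*rank(N)
7*8 = 56


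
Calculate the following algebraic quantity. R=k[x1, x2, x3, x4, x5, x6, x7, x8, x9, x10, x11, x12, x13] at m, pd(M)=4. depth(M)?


pd+depth=depth(R)=13
depth=13-4=9


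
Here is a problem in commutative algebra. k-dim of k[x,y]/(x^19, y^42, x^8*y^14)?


k[x,y]/I, I = (x^19, y^42, x^8*y^14)
Rect: 19x42=798. Corner: (19-8)x(42-14)=308.
dim = 798-308 = 490


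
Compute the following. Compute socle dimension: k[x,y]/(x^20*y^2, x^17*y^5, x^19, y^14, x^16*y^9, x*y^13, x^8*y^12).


Socle = ann(m) = span of standard monomials u with x*u, y*u in I (staircase corners).
Redundant generators: x^20*y^2
Minimal generators: x^19, x^17*y^5, x^16*y^9, x^8*y^12, x*y^13, y^14
Corners: y^13, x^7y^12, x^15y^11, x^16y^8, x^18y^4
Socle dim=5


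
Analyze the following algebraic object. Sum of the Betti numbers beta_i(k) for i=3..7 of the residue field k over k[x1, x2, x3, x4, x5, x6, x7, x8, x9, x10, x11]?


Koszul resolution: beta_i(k)=C(n,i), n=11
C(11,3)=165, C(11,4)=330, C(11,5)=462, C(11,6)=462, C(11,7)=330
Sum=1749


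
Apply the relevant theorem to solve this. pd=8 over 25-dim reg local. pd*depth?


pd+depth=25
depth=25-8=17
pd*depth=8*17=136


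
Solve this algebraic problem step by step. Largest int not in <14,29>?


gcd(14,29)=1 => F=ab-a-b=14*29-14-29=406-43=363


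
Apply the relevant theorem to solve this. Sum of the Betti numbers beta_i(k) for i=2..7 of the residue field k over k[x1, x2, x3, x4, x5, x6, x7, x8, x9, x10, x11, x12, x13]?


Koszul resolution: beta_i(k)=C(n,i), n=13
C(13,2)=78, C(13,3)=286, C(13,4)=715, C(13,5)=1287, C(13,6)=1716, C(13,7)=1716
Sum=5798


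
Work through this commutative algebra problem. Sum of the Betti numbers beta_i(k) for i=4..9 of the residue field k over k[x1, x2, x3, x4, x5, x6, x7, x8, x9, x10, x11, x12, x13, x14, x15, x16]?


Koszul resolution: beta_i(k)=C(n,i), n=16
C(16,4)=1820, C(16,5)=4368, C(16,6)=8008, C(16,7)=11440, C(16,8)=12870, C(16,9)=11440
Sum=49946


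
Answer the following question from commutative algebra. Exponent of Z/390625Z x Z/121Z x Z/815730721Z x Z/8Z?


Exponent = lcm of the cyclic orders; pairwise coprime => product.
5^8*11^2*13^8*2^3=390625*121*815730721*8=308448178878125000


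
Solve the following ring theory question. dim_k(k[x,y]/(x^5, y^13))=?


Basis: x^i*y^j, i<5, j<13
5*13=65


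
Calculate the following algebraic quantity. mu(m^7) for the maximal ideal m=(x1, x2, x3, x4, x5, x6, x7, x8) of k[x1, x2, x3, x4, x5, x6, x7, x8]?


Graded Nakayama: mu(m^d) = dim_k (m^d/m^(d+1)) = #degree-7 monomials in 8 vars
C(n+d-1,d)=C(14,7)=3432


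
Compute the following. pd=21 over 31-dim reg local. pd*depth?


pd+depth=31
depth=31-21=10
pd*depth=21*10=210


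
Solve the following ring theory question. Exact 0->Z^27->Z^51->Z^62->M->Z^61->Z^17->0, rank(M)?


Alt sum=0:
(-1)^0*27 + (-1)^1*51 + (-1)^2*62 + (-1)^3*? + (-1)^4*61 + (-1)^5*17=0
rank(M)=82


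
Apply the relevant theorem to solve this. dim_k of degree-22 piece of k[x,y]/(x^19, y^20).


k[x,y], I = (x^19, y^20), d = 22
Need i < 19 and d-i < 20.
Range: 3 <= i <= 18.
H(22) = 16


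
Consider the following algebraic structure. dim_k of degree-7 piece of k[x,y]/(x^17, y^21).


k[x,y], I = (x^17, y^21), d = 7
Need i < 17 and d-i < 21.
Range: 0 <= i <= 7.
H(7) = 8


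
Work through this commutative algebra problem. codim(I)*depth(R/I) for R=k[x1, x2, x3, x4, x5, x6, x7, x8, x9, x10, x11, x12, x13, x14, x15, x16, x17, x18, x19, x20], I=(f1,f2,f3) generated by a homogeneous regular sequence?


codim=3, depth=dim(R/I)=20-3=17
Product=3*17=51


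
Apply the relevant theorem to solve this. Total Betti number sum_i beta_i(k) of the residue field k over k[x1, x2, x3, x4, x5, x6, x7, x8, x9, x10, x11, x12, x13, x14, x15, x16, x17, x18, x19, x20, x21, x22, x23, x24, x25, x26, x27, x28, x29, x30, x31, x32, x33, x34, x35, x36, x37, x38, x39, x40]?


Koszul resolution: beta_i(k)=C(n,i), n=40
sum_i C(40,i) = 2^40 = 1099511627776


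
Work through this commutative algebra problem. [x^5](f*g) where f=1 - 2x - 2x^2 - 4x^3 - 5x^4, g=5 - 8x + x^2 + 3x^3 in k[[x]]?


[x^5] = sum a_i*b_j, i+j=5
  -2*3=-6
  -4*1=-4
  -5*-8=40
Sum=30


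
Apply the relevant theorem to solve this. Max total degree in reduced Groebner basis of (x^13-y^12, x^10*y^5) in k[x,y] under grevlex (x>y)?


LT(f1)=x^13, LT(f2)=x^10y^5, lcm=x^13y^5
S(f1,f2) = y^5*f1 - x^3*f2 = -y^17
Reduced GB = {f1, f2, y^17}; degrees 13, 15, 17
Max = 17


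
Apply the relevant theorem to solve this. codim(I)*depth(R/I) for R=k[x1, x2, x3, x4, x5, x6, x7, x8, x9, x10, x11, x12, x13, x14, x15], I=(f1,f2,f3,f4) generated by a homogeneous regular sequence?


codim=4, depth=dim(R/I)=15-4=11
Product=4*11=44


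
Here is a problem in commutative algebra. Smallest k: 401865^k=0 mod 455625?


401865^k mod 455625:
k=1: 401865
k=2: 108225
k=3: 155250
k=4: 354375
k=5: 303750
k=6: 0
First zero at k = 6


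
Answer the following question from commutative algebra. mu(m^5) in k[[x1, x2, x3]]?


C(n+d-1,d)=C(7,5)=21


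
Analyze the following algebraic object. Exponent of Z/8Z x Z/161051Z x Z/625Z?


Exponent = lcm of the cyclic orders; pairwise coprime => product.
2^3*11^5*5^4=8*161051*625=805255000


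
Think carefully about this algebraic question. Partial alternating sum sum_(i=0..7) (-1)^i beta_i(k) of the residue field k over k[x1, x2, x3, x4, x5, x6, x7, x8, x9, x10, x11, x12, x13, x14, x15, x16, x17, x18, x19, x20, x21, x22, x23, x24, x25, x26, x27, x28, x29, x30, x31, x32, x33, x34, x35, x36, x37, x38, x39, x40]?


Koszul resolution: beta_i(k)=C(n,i), n=40
sum_(i=0..p) (-1)^i C(n,i) = (-1)^p C(n-1,p)
(-1)^7*C(39,7) = (-1)^7*15380937 = -15380937


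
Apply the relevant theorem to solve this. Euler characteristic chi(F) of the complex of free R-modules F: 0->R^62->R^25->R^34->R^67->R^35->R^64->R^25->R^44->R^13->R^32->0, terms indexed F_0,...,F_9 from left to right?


chi = sum (-1)^i * rank:
(-1)^0*62=62
(-1)^1*25=-25
(-1)^2*34=34
(-1)^3*67=-67
(-1)^4*35=35
(-1)^5*64=-64
(-1)^6*25=25
(-1)^7*44=-44
(-1)^8*13=13
(-1)^9*32=-32
chi=-63


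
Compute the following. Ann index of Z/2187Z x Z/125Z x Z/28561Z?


Exponent = lcm of the cyclic orders; pairwise coprime => product.
3^7*5^3*13^4=2187*125*28561=7807863375


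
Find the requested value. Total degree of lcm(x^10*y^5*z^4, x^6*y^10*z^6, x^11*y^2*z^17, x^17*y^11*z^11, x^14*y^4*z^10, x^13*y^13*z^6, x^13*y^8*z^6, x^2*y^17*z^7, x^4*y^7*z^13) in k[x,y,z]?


lcm = componentwise max:
x: max(10,6,11,17,14,13,13,2,4)=17
y: max(5,10,2,11,4,13,8,17,7)=17
z: max(4,6,17,11,10,6,6,7,13)=17
Total=17+17+17=51


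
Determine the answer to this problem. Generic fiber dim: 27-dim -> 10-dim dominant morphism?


dim(fiber)=dim(X)-dim(Y)=27-10=17


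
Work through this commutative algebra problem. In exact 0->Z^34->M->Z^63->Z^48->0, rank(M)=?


Alt sum=0:
(-1)^0*34 + (-1)^1*? + (-1)^2*63 + (-1)^3*48=0
rank(M)=49


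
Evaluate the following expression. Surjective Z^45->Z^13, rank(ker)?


rank(ker) = 45-13 = 32


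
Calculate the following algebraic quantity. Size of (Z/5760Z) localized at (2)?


2-primary part: 5760=2^7*45
Size=2^7=128


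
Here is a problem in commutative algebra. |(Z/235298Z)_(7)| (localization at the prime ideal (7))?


7-primary part: 235298=7^6*2
Size=7^6=117649


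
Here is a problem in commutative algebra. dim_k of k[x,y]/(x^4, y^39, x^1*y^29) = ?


k[x,y]/I, I = (x^4, y^39, x^1*y^29)
Rect: 4x39=156. Corner: (4-1)x(39-29)=30.
dim = 156-30 = 126


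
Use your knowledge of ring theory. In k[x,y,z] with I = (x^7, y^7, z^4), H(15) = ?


Need i<7, j<7, k<4 with i+j+k=15.
For each i, j ranges over max(0,15-i-3)..min(6,15-i):
  i=0: j in [12,6] -> 0
  i=1: j in [11,6] -> 0
  i=2: j in [10,6] -> 0
  i=3: j in [9,6] -> 0
  i=4: j in [8,6] -> 0
  i=5: j in [7,6] -> 0
  i=6: j in [6,6] -> 1
H(15) = 0+0+0+0+0+0+1 = 1


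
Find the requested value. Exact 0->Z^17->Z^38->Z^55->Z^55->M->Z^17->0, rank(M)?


Alt sum=0:
(-1)^0*17 + (-1)^1*38 + (-1)^2*55 + (-1)^3*55 + (-1)^4*? + (-1)^5*17=0
rank(M)=38


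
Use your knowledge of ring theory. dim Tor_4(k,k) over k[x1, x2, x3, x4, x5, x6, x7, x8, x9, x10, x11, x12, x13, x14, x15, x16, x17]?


Koszul: C(n,i)=C(17,4)=2380


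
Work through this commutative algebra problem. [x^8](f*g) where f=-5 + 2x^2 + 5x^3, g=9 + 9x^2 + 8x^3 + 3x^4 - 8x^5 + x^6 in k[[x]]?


[x^8] = sum a_i*b_j, i+j=8
  2*1=2
  5*-8=-40
Sum=-38


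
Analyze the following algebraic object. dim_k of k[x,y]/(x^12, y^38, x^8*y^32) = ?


k[x,y]/I, I = (x^12, y^38, x^8*y^32)
Rect: 12x38=456. Corner: (12-8)x(38-32)=24.
dim = 456-24 = 432


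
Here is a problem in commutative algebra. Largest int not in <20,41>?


gcd(20,41)=1 => F=ab-a-b=20*41-20-41=820-61=759


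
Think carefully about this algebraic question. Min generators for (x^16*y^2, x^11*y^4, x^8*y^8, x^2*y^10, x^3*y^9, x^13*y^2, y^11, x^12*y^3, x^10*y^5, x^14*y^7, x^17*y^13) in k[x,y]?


Remove redundant (divisible by others).
x^14*y^7 redundant.
x^17*y^13 redundant.
x^16*y^2 redundant.
Min: x^13*y^2, x^12*y^3, x^11*y^4, x^10*y^5, x^8*y^8, x^3*y^9, x^2*y^10, y^11
Count=8


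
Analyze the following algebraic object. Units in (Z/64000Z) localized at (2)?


Local ring = Z/512Z.
phi(512) = 2^8*(2-1) = 256


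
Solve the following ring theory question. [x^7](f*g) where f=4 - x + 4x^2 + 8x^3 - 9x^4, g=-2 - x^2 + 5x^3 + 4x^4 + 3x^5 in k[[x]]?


[x^7] = sum a_i*b_j, i+j=7
  4*3=12
  8*4=32
  -9*5=-45
Sum=-1


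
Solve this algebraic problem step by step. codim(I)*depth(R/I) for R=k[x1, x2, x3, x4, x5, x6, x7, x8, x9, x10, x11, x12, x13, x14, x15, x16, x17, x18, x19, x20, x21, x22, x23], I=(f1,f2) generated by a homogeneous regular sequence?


codim=2, depth=dim(R/I)=23-2=21
Product=2*21=42


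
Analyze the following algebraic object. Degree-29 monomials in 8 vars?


C(d+n-1,n-1)=C(36,7)=8347680


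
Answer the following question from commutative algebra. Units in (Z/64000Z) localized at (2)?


Local ring = Z/512Z.
phi(512) = 2^8*(2-1) = 256


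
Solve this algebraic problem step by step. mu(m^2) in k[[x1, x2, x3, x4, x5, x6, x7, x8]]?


C(n+d-1,d)=C(9,2)=36


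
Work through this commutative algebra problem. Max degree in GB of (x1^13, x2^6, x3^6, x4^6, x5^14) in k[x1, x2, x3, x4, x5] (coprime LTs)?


Pure powers, coprime LTs => already GB.
Degrees: 13, 6, 6, 6, 14
Max=14


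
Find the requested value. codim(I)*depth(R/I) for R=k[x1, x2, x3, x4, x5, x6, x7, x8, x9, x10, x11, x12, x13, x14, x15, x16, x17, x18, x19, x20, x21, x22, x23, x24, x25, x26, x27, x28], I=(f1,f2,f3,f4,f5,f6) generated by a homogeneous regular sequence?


codim=6, depth=dim(R/I)=28-6=22
Product=6*22=132


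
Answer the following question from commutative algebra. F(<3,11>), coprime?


gcd(3,11)=1 => F=ab-a-b=3*11-3-11=33-14=19


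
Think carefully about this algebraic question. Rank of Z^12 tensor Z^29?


rank(M(x)N) = rank(M)*rank(N)
12*29 = 348


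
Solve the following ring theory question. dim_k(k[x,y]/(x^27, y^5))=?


Basis: x^i*y^j, i<27, j<5
27*5=135


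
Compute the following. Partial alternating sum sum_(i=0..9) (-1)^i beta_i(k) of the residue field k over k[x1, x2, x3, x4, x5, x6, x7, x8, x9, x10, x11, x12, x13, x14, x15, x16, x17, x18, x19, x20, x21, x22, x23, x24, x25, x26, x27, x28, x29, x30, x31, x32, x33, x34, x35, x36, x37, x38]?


Koszul resolution: beta_i(k)=C(n,i), n=38
sum_(i=0..p) (-1)^i C(n,i) = (-1)^p C(n-1,p)
(-1)^9*C(37,9) = (-1)^9*124403620 = -124403620


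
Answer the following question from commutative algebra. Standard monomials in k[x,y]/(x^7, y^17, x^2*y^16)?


k[x,y]/I, I = (x^7, y^17, x^2*y^16)
Rect: 7x17=119. Corner: (7-2)x(17-16)=5.
dim = 119-5 = 114


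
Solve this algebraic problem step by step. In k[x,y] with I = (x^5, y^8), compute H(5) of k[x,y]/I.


k[x,y], I = (x^5, y^8), d = 5
Need i < 5 and d-i < 8.
Range: 0 <= i <= 4.
H(5) = 5


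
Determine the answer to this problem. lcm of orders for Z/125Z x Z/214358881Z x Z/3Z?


Exponent = lcm of the cyclic orders; pairwise coprime => product.
5^3*11^8*3^1=125*214358881*3=80384580375


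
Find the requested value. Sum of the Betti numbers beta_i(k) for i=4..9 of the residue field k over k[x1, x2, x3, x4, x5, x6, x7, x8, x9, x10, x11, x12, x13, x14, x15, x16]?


Koszul resolution: beta_i(k)=C(n,i), n=16
C(16,4)=1820, C(16,5)=4368, C(16,6)=8008, C(16,7)=11440, C(16,8)=12870, C(16,9)=11440
Sum=49946


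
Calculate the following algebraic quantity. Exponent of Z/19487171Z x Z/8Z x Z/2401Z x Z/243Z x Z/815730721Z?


Exponent = lcm of the cyclic orders; pairwise coprime => product.
11^7*2^3*7^4*3^5*13^8=19487171*8*2401*243*815730721=74196605240247961775304


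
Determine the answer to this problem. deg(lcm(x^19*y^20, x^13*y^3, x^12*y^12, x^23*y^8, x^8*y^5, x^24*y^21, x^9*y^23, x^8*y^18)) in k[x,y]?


lcm = componentwise max:
x: max(19,13,12,23,8,24,9,8)=24
y: max(20,3,12,8,5,21,23,18)=23
Total=24+23=47


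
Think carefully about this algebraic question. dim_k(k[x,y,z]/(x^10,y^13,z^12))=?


Basis: x^iy^jz^k, i<10,j<13,k<12
10*13*12=1560


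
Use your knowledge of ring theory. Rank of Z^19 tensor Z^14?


rank(M(x)N) = rank(M)*rank(N)
19*14 = 266


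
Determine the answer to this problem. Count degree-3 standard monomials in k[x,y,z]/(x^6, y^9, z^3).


Need i<6, j<9, k<3 with i+j+k=3.
For each i, j ranges over max(0,3-i-2)..min(8,3-i):
  i=0: j in [1,3] -> 3
  i=1: j in [0,2] -> 3
  i=2: j in [0,1] -> 2
  i=3: j in [0,0] -> 1
H(3) = 3+3+2+1 = 9


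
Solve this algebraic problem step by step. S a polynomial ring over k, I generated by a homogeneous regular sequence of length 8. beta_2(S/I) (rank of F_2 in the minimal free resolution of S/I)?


Regular sequence => Koszul complex is the minimal free resolution.
Syz_1 minimally generated by Koszul relations f_i*e_j - f_j*e_i (i<j): mu(Syz_1) = beta_2 = C(m,2) = m(m-1)/2
m=8
8*7/2 = 28


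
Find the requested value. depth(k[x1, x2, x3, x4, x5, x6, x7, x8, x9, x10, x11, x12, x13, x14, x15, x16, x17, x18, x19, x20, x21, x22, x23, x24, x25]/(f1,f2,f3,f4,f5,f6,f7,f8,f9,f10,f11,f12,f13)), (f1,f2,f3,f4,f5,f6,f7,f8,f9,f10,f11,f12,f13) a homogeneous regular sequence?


depth(R)=25
depth(R/I)=25-13=12


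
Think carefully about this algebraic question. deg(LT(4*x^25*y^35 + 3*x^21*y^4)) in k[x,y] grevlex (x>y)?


LT: 4*x^25*y^35
deg_x=25, deg_y=35
Total=25+35=60


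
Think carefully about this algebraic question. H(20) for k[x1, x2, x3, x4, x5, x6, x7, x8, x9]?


C(d+n-1,n-1)=C(28,8)=3108105


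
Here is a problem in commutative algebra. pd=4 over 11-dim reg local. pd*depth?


pd+depth=11
depth=11-4=7
pd*depth=4*7=28


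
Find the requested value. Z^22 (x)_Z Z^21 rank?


rank(M(x)N) = rank(M)*rank(N)
22*21 = 462


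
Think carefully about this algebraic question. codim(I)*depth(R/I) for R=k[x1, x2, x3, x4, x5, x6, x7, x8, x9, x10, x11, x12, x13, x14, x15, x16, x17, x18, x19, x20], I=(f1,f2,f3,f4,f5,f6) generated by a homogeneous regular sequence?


codim=6, depth=dim(R/I)=20-6=14
Product=6*14=84


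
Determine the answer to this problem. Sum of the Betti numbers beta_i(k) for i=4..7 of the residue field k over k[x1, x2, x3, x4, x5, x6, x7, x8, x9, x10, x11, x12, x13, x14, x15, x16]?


Koszul resolution: beta_i(k)=C(n,i), n=16
C(16,4)=1820, C(16,5)=4368, C(16,6)=8008, C(16,7)=11440
Sum=25636


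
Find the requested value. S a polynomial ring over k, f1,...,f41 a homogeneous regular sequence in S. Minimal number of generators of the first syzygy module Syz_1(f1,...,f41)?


Regular sequence => Koszul complex is the minimal free resolution.
Syz_1 minimally generated by Koszul relations f_i*e_j - f_j*e_i (i<j): mu(Syz_1) = beta_2 = C(m,2) = m(m-1)/2
m=41
41*40/2 = 820


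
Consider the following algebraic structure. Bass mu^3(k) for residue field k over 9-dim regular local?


C(n,i)=C(9,3)=84


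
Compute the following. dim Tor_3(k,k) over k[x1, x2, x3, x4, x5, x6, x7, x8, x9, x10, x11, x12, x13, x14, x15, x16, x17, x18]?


Koszul: C(n,i)=C(18,3)=816


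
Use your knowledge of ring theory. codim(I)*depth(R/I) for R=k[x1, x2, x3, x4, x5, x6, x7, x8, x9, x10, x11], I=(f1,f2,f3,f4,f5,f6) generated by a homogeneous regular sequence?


codim=6, depth=dim(R/I)=11-6=5
Product=6*5=30


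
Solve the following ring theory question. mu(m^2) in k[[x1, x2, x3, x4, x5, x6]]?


C(n+d-1,d)=C(7,2)=21


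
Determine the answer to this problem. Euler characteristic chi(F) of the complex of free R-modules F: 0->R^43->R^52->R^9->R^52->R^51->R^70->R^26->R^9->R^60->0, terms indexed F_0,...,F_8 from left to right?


chi = sum (-1)^i * rank:
(-1)^0*43=43
(-1)^1*52=-52
(-1)^2*9=9
(-1)^3*52=-52
(-1)^4*51=51
(-1)^5*70=-70
(-1)^6*26=26
(-1)^7*9=-9
(-1)^8*60=60
chi=6


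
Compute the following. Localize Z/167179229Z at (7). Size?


7-primary part: 167179229=7^8*29
Size=7^8=5764801


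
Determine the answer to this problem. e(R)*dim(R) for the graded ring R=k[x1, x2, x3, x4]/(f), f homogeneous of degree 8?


e(R)=deg(f)=8, dim(R)=4-1=3
e*dim=8*3=24


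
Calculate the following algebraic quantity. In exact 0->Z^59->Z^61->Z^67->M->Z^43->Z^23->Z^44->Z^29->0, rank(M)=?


Alt sum=0:
(-1)^0*59 + (-1)^1*61 + (-1)^2*67 + (-1)^3*? + (-1)^4*43 + (-1)^5*23 + (-1)^6*44 + (-1)^7*29=0
rank(M)=100


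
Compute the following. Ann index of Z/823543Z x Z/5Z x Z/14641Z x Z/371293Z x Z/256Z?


Exponent = lcm of the cyclic orders; pairwise coprime => product.
7^7*5^1*11^4*13^5*2^8=823543*5*14641*371293*256=5730384347955787520


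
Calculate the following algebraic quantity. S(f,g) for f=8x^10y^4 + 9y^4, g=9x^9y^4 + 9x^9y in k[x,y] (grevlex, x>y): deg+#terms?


LT(f)=8x^10y^4, LT(g)=9x^9y^4
lcm(LM)=x^10y^4
S(f,g) (scaled by 72 to clear denominators) = 9*f - 8x*g = -72x^10y + 81y^4
2 terms, deg 11.
11+2=13


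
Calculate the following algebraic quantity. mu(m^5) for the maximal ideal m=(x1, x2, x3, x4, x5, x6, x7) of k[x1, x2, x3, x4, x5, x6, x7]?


Graded Nakayama: mu(m^d) = dim_k (m^d/m^(d+1)) = #degree-5 monomials in 7 vars
C(n+d-1,d)=C(11,5)=462


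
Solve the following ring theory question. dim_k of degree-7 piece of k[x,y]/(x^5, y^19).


k[x,y], I = (x^5, y^19), d = 7
Need i < 5 and d-i < 19.
Range: 0 <= i <= 4.
H(7) = 5


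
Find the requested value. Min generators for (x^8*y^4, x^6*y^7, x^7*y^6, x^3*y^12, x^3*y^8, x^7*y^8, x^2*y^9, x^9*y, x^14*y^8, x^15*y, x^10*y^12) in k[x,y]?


Remove redundant (divisible by others).
x^14*y^8 redundant.
x^10*y^12 redundant.
x^15*y redundant.
x^7*y^8 redundant.
x^3*y^12 redundant.
Min: x^9*y, x^8*y^4, x^7*y^6, x^6*y^7, x^3*y^8, x^2*y^9
Count=6


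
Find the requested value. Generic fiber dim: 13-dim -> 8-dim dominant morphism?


dim(fiber)=dim(X)-dim(Y)=13-8=5


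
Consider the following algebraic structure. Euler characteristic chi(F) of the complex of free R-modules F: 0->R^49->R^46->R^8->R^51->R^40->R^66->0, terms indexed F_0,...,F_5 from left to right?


chi = sum (-1)^i * rank:
(-1)^0*49=49
(-1)^1*46=-46
(-1)^2*8=8
(-1)^3*51=-51
(-1)^4*40=40
(-1)^5*66=-66
chi=-66


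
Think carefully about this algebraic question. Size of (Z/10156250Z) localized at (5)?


5-primary part: 10156250=5^8*26
Size=5^8=390625


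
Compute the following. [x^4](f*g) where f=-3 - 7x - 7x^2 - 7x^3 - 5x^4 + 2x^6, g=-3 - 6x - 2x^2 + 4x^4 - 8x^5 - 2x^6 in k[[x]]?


[x^4] = sum a_i*b_j, i+j=4
  -3*4=-12
  -7*-2=14
  -7*-6=42
  -5*-3=15
Sum=59


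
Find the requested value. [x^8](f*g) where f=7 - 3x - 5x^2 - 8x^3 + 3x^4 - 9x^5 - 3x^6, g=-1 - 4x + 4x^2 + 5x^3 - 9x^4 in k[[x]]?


[x^8] = sum a_i*b_j, i+j=8
  3*-9=-27
  -9*5=-45
  -3*4=-12
Sum=-84


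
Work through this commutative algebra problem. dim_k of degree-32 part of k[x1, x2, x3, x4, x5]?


C(d+n-1,n-1)=C(36,4)=58905


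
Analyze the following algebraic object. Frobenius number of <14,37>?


gcd(14,37)=1 => F=ab-a-b=14*37-14-37=518-51=467


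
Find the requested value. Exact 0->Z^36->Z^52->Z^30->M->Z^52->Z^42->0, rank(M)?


Alt sum=0:
(-1)^0*36 + (-1)^1*52 + (-1)^2*30 + (-1)^3*? + (-1)^4*52 + (-1)^5*42=0
rank(M)=24


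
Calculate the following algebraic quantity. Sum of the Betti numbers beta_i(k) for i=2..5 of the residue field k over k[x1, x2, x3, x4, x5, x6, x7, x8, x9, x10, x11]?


Koszul resolution: beta_i(k)=C(n,i), n=11
C(11,2)=55, C(11,3)=165, C(11,4)=330, C(11,5)=462
Sum=1012
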